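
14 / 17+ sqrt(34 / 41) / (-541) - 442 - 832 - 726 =-33986 / 17 - sqrt(1394) / 22181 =-1999.18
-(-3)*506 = 1518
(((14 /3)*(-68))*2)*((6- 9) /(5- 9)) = -476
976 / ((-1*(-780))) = 244 / 195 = 1.25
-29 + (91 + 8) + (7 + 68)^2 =5695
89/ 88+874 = 77001/ 88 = 875.01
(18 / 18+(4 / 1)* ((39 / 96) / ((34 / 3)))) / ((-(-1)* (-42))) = -311 / 11424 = -0.03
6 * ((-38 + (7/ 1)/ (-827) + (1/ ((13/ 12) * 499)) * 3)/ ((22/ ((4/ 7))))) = -349501884/ 59012239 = -5.92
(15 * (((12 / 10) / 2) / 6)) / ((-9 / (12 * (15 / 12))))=-5 / 2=-2.50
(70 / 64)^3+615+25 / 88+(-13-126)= 172147273 / 360448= 477.59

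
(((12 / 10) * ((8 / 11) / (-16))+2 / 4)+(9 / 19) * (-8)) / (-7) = 6989 / 14630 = 0.48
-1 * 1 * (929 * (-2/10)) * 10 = 1858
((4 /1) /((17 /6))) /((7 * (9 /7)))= 8 /51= 0.16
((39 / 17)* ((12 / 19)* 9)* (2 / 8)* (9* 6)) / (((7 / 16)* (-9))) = -44.71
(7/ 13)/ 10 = 7/ 130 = 0.05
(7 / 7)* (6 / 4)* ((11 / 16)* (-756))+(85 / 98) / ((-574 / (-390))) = -87644631 / 112504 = -779.04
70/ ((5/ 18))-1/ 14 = 3527/ 14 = 251.93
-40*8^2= -2560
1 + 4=5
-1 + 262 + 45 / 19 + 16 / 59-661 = -445441 / 1121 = -397.36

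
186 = 186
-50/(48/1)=-25/24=-1.04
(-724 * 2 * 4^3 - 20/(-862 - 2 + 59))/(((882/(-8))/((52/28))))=258616592/165669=1561.04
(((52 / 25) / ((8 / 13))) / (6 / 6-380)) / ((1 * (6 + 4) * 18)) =-169 / 3411000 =-0.00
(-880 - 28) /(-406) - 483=-97595 /203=-480.76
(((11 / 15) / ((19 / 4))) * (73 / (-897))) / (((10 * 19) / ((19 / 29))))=-1606 / 37068525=-0.00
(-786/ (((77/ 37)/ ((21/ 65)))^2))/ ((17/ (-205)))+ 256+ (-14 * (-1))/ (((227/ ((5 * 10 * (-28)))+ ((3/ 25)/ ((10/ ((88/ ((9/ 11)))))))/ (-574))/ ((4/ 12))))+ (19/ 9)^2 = 460.50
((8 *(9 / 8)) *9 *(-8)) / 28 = -23.14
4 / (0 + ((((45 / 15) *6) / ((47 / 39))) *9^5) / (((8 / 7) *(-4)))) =-3008 / 145083393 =-0.00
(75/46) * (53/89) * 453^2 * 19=15498409725/4094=3785639.89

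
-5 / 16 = -0.31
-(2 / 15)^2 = -4 / 225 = -0.02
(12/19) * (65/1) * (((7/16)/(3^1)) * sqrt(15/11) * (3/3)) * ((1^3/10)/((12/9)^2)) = 819 * sqrt(165)/26752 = 0.39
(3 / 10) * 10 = 3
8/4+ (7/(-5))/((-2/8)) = 38/5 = 7.60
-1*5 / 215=-1 / 43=-0.02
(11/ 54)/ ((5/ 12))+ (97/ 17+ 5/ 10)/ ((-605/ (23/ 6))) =166457/ 370260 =0.45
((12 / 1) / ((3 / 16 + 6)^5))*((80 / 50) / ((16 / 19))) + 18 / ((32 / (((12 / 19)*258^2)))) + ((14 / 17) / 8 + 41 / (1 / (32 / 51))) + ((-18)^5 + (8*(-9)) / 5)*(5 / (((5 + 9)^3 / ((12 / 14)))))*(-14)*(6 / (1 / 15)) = 26285299910062423741363 / 7023949109224740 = 3742239.52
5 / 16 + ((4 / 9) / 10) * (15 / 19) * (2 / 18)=2597 / 8208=0.32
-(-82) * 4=328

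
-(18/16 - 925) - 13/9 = 66415/72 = 922.43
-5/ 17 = -0.29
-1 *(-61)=61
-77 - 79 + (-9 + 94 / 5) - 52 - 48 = -1231 / 5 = -246.20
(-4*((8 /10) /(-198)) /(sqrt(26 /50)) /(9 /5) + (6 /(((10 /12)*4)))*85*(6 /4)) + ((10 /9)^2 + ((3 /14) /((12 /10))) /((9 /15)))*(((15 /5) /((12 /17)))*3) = 40*sqrt(13) /11583 + 753083 /3024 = 249.05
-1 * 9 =-9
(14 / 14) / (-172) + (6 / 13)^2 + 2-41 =-1127629 / 29068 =-38.79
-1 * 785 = -785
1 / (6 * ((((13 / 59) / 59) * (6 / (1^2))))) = 3481 / 468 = 7.44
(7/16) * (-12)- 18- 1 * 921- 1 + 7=-3753/4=-938.25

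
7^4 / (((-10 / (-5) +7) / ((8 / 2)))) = 9604 / 9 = 1067.11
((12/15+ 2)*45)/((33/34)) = 129.82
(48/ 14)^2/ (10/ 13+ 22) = 936/ 1813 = 0.52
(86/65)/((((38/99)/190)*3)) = 2838/13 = 218.31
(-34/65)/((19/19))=-34/65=-0.52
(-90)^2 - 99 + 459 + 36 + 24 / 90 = 127444 / 15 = 8496.27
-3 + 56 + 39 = 92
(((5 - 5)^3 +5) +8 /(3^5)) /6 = 1223 /1458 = 0.84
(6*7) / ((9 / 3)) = 14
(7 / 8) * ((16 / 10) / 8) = 7 / 40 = 0.18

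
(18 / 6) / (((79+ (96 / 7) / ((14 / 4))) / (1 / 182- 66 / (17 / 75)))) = -18918543 / 1795846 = -10.53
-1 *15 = -15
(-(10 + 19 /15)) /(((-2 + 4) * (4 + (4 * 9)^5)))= -169 /1813985400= -0.00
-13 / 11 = -1.18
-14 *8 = -112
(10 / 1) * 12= 120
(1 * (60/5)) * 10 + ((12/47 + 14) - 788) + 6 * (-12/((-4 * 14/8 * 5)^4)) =-46108207134/70529375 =-653.74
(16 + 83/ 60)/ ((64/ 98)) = 51107/ 1920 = 26.62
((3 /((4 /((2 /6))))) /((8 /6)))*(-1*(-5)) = 15 /16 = 0.94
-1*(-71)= 71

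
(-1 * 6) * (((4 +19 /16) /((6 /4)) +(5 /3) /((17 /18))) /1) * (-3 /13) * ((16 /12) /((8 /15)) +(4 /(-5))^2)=1003701 /44200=22.71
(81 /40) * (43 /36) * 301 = 116487 /160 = 728.04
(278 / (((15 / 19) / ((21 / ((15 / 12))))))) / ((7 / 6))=126768 / 25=5070.72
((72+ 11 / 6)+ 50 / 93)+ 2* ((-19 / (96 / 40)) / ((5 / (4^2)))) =4409 / 186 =23.70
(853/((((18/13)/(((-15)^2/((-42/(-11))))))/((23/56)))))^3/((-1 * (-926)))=345031495017970678328125/96385771044864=3579693260.51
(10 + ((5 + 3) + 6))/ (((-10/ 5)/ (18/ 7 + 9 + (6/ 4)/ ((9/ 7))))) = -1070/ 7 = -152.86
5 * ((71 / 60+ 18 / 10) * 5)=895 / 12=74.58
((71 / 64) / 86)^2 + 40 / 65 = 242417661 / 393822208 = 0.62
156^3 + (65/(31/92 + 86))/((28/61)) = 3796417.64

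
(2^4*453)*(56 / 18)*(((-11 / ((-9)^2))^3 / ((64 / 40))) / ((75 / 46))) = -517727056 / 23914845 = -21.65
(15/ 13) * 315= 4725/ 13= 363.46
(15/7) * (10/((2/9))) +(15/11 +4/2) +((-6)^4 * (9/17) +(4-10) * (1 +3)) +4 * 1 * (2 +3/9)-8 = 763.24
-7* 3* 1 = -21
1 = 1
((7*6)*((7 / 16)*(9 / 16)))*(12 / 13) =9.54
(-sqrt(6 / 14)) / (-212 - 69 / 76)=76 * sqrt(21) / 113267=0.00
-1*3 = -3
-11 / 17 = -0.65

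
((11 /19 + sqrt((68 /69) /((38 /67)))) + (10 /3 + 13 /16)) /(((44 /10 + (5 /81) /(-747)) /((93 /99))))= 1.29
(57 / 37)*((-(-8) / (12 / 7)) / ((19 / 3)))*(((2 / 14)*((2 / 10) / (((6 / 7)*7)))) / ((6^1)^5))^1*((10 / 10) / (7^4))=1 / 3453982560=0.00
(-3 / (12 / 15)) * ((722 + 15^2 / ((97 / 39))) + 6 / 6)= -591795 / 194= -3050.49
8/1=8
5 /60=1 /12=0.08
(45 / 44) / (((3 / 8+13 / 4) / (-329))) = -29610 / 319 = -92.82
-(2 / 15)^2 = -4 / 225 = -0.02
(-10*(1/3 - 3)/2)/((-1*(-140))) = 0.10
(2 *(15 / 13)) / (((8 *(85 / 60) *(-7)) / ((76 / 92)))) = -855 / 35581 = -0.02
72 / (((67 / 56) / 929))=3745728 / 67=55906.39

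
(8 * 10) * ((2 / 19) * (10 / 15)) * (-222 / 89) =-23680 / 1691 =-14.00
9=9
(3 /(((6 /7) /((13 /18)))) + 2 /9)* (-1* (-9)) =99 /4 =24.75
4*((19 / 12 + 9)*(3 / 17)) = 127 / 17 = 7.47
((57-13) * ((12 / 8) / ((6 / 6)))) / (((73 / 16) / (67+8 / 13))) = 928224 / 949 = 978.11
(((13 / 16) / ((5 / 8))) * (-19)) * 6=-741 / 5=-148.20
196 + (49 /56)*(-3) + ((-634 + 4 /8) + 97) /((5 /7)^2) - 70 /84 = -515399 /600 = -859.00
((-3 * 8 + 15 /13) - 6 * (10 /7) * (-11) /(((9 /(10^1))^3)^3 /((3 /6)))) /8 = 12.35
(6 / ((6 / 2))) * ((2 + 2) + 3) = 14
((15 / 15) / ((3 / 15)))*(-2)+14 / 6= -23 / 3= -7.67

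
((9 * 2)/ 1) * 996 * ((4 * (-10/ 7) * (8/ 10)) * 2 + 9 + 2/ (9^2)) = -44488/ 21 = -2118.48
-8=-8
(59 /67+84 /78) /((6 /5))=8525 /5226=1.63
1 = 1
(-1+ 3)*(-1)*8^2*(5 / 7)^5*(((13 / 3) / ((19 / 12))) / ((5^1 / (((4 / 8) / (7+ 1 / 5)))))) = -2600000 / 2873997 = -0.90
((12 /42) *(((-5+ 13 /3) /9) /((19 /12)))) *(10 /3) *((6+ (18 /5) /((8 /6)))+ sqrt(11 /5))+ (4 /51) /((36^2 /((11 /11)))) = -851771 /2197692 - 32 *sqrt(55) /3591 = -0.45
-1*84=-84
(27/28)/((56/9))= 243/1568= 0.15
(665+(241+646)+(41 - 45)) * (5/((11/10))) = 77400/11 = 7036.36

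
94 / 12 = 47 / 6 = 7.83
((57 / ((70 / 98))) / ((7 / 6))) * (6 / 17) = 2052 / 85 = 24.14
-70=-70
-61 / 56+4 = 163 / 56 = 2.91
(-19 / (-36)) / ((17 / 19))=361 / 612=0.59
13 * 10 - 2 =128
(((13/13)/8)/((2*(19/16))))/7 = 1/133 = 0.01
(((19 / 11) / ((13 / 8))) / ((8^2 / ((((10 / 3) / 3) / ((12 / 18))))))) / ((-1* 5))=-19 / 3432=-0.01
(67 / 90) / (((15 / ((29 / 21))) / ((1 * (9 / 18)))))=1943 / 56700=0.03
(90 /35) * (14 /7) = 36 /7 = 5.14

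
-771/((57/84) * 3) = -7196/19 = -378.74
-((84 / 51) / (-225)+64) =-244772 / 3825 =-63.99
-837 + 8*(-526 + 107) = -4189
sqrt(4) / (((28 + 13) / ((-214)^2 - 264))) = 91064 / 41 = 2221.07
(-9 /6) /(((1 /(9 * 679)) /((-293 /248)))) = 5371569 /496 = 10829.78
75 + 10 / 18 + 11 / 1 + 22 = 977 / 9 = 108.56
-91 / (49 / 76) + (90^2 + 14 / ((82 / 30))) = 2285662 / 287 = 7963.98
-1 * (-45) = 45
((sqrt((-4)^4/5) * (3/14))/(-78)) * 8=-0.16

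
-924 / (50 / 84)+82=-36758 / 25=-1470.32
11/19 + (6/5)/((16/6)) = 391/380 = 1.03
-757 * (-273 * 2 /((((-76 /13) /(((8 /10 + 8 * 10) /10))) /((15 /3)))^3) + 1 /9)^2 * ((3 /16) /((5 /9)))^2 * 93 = -19598396628926512363217756821569 /75273409600000000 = -260362812486794.97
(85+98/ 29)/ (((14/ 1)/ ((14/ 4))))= 2563/ 116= 22.09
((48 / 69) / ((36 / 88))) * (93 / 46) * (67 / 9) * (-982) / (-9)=358972064 / 128547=2792.54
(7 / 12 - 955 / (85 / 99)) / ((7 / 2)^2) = -226789 / 2499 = -90.75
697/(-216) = -697/216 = -3.23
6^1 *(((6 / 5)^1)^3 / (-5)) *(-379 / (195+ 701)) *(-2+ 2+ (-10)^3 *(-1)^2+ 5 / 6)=-12269367 / 14000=-876.38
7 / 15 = 0.47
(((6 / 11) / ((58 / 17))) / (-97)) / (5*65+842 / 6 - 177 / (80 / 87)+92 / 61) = -746640 / 124283890049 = -0.00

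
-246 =-246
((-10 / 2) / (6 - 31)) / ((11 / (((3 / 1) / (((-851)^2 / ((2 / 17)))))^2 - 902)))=-136717031670195842 / 8336404370133895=-16.40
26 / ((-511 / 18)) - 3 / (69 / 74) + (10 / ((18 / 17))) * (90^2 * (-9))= -8091989078 / 11753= -688504.13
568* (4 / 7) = 2272 / 7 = 324.57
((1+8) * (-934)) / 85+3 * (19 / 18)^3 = -15758249 / 165240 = -95.37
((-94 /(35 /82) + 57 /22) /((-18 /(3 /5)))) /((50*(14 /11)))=167581 /1470000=0.11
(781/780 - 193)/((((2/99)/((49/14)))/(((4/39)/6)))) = -11531443/20280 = -568.61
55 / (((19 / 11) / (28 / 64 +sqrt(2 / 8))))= 9075 / 304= 29.85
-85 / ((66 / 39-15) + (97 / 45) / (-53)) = 2635425 / 413866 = 6.37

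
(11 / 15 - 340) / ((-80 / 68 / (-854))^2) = -268155089209 / 1500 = -178770059.47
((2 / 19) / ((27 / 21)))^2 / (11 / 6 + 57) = 0.00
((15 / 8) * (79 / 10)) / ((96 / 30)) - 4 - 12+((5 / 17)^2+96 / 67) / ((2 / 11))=-14943741 / 4956928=-3.01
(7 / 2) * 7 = 49 / 2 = 24.50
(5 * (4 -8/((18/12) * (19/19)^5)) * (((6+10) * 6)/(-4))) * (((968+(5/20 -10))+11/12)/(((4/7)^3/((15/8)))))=49349125/32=1542160.16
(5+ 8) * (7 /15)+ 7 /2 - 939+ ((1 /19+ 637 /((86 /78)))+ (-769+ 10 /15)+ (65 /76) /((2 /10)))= -54691297 /49020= -1115.69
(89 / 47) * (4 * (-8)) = -2848 / 47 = -60.60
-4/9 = -0.44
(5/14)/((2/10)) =25/14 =1.79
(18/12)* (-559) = -1677/2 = -838.50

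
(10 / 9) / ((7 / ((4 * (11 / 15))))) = 88 / 189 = 0.47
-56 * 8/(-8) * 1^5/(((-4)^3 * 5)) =-7/40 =-0.18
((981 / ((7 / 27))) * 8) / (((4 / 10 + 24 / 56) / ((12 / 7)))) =12713760 / 203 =62629.36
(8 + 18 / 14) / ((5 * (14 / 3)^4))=1053 / 268912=0.00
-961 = -961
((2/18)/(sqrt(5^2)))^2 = 1/2025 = 0.00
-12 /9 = -4 /3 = -1.33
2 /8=1 /4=0.25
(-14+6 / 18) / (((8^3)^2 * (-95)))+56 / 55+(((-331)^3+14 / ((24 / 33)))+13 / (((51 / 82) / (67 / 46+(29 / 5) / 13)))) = -11652993034213150507 / 321332183040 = -36264630.96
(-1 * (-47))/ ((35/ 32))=1504/ 35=42.97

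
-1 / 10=-0.10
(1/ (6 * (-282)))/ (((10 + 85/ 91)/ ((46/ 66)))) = -2093/ 55556820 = -0.00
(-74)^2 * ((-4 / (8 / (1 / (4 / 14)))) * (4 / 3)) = -38332 / 3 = -12777.33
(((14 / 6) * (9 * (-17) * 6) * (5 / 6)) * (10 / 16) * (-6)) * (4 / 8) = 26775 / 8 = 3346.88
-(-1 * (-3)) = -3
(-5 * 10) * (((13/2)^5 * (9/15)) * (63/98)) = -50124555/224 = -223770.33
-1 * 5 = -5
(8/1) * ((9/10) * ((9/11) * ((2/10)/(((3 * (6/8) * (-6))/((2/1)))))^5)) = -4096/30447140625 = -0.00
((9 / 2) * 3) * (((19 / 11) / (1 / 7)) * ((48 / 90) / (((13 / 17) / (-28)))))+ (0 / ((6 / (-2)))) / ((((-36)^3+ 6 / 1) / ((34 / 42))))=-3187.54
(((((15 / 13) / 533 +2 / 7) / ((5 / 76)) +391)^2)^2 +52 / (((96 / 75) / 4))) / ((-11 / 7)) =-15550541868.56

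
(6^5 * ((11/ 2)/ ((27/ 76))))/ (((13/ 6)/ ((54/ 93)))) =13001472/ 403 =32261.72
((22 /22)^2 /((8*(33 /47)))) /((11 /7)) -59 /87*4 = -72969 /28072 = -2.60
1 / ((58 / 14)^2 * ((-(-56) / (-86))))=-301 / 3364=-0.09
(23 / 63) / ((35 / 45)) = 23 / 49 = 0.47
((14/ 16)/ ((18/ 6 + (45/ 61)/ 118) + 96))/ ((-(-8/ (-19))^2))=-9094673/ 182437632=-0.05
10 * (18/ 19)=180/ 19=9.47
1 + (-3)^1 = -2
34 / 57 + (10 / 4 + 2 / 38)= 359 / 114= 3.15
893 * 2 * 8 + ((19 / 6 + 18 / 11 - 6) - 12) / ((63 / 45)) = 6596701 / 462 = 14278.57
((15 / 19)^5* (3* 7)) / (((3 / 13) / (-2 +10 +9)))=1174753125 / 2476099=474.44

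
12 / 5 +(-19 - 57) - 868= -4708 / 5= -941.60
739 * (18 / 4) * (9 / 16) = 59859 / 32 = 1870.59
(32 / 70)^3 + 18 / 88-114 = -214494901 / 1886500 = -113.70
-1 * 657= -657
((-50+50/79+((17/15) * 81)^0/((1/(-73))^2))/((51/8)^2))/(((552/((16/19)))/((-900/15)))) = -1067752960/89794323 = -11.89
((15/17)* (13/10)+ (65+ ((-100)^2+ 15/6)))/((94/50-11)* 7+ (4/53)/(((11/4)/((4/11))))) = -27442349275/173970316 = -157.74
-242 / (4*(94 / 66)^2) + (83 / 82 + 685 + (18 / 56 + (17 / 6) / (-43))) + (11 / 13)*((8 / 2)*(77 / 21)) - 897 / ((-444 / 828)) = 122820419144845 / 52450681556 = 2341.64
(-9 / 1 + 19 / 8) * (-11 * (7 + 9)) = 1166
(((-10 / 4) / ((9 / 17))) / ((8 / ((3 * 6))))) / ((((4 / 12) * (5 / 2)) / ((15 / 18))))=-85 / 8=-10.62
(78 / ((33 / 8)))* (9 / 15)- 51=-39.65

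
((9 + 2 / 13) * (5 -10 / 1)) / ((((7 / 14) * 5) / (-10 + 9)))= 238 / 13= 18.31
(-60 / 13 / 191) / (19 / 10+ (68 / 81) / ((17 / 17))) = -48600 / 5509777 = -0.01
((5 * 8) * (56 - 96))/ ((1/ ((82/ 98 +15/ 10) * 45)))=-8244000/ 49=-168244.90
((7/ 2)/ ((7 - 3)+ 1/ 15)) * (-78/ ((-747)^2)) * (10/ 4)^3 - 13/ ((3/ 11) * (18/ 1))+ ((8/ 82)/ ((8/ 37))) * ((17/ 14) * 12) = 102246535637/ 26050836168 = 3.92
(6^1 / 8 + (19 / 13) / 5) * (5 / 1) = 271 / 52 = 5.21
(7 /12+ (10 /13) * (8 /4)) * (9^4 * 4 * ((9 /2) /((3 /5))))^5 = 626844555043798688622328800.00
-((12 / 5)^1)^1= -12 / 5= -2.40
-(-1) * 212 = 212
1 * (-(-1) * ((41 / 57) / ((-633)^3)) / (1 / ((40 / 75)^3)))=-20992 / 48793251855375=-0.00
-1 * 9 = -9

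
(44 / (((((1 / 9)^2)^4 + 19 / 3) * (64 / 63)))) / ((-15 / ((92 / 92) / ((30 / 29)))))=-96123327993 / 218103387200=-0.44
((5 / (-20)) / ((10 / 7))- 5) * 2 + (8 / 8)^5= -187 / 20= -9.35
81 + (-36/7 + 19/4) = 2257/28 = 80.61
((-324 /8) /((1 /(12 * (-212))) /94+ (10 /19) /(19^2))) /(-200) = 8303683734 /59612525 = 139.29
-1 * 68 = -68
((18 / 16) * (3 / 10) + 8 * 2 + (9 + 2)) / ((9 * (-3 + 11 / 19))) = -4617 / 3680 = -1.25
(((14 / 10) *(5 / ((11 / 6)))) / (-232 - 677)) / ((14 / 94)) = -94 / 3333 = -0.03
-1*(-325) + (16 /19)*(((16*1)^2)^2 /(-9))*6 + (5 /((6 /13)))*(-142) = -722104 /19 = -38005.47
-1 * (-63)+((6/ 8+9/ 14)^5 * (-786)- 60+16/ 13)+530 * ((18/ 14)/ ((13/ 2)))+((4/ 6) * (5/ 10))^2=-4038678732427/ 1006806528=-4011.38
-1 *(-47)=47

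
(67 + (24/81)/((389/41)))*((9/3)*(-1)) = -704029/3501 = -201.09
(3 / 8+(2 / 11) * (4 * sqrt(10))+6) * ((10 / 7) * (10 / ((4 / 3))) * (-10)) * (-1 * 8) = 48000 * sqrt(10) / 77+38250 / 7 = 7435.58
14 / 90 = 7 / 45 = 0.16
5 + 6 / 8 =23 / 4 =5.75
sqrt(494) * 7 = 7 * sqrt(494) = 155.58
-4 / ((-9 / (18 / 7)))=8 / 7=1.14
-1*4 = -4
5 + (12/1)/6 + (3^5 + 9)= 259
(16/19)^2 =256/361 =0.71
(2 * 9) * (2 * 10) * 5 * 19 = 34200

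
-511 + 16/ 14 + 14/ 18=-32072/ 63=-509.08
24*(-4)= -96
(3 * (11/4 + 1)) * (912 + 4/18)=20525/2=10262.50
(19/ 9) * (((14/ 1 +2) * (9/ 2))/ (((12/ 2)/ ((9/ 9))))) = 76/ 3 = 25.33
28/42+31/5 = 103/15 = 6.87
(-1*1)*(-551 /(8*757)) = 0.09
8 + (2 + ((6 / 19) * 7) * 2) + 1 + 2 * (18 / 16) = 1343 / 76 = 17.67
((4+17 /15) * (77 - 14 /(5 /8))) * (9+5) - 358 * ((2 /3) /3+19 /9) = 231644 /75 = 3088.59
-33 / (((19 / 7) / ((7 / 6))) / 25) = -354.61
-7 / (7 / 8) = -8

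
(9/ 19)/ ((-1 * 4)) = -9/ 76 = -0.12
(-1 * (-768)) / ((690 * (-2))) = -64 / 115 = -0.56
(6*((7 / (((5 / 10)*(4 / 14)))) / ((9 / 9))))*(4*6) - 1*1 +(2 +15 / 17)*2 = 120033 / 17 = 7060.76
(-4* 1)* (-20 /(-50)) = -8 /5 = -1.60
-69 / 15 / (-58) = 23 / 290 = 0.08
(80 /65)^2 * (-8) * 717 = -1468416 /169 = -8688.85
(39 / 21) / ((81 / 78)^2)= 8788 / 5103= 1.72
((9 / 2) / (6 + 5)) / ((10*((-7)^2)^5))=9 / 62144554780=0.00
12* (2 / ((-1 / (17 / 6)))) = -68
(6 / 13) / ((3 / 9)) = 18 / 13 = 1.38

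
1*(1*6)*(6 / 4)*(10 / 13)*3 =270 / 13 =20.77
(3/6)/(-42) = -1/84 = -0.01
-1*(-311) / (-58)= -311 / 58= -5.36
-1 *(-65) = 65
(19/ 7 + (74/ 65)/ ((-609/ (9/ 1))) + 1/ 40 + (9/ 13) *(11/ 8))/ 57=0.06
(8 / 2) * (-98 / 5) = -392 / 5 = -78.40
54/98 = 27/49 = 0.55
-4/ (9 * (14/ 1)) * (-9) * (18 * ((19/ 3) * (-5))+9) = -1122/ 7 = -160.29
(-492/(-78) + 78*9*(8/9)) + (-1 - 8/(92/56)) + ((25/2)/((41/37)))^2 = 1511249743/2010476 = 751.69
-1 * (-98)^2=-9604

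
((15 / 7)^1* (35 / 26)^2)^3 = 18087890625 / 308915776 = 58.55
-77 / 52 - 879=-45785 / 52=-880.48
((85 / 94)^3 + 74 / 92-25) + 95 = 1366730919 / 19103432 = 71.54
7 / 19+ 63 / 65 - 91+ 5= -104558 / 1235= -84.66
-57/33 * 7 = -133/11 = -12.09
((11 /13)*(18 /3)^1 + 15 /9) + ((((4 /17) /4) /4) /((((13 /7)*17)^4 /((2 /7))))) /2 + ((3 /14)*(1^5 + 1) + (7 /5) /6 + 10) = 98817171423067 /5677355008780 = 17.41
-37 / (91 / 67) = -2479 / 91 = -27.24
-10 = -10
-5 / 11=-0.45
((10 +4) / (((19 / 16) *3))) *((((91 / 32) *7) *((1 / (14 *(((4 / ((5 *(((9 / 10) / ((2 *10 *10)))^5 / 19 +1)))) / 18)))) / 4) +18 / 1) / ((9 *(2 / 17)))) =7133907200000213147207 / 73932800000000000000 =96.49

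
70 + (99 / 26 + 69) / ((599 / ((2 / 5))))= 2727343 / 38935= 70.05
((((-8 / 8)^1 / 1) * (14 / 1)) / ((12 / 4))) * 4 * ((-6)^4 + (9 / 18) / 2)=-72590 / 3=-24196.67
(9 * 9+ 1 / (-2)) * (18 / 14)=103.50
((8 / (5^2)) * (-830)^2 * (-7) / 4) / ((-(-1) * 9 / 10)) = -3857840 / 9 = -428648.89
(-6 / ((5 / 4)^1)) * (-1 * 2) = 48 / 5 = 9.60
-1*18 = -18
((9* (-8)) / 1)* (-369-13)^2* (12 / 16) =-7879896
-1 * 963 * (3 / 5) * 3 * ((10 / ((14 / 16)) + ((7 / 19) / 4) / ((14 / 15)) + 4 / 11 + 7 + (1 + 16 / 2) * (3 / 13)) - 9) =-20745.01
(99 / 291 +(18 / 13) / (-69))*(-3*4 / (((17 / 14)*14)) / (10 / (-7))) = 77994 / 493051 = 0.16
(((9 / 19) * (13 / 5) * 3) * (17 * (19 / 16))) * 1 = 5967 / 80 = 74.59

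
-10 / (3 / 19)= -190 / 3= -63.33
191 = 191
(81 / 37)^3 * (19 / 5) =10097379 / 253265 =39.87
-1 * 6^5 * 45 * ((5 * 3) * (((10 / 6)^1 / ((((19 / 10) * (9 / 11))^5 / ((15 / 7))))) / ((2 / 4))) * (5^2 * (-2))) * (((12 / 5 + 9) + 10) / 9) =689298280000000000 / 1403948133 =490971328.50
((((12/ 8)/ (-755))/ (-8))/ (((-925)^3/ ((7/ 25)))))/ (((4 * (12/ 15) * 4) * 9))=-7/ 9178323600000000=-0.00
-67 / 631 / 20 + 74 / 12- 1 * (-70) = 2883469 / 37860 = 76.16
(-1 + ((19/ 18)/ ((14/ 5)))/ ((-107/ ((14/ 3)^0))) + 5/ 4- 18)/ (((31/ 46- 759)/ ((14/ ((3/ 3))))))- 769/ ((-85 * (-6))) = -6739093207/ 5710695930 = -1.18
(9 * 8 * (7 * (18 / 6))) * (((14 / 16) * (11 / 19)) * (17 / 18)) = 27489 / 38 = 723.39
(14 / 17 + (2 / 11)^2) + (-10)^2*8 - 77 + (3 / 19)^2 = 537537766 / 742577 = 723.88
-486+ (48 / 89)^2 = -3847302 / 7921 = -485.71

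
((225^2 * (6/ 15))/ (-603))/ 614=-0.05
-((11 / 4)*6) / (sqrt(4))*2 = -33 / 2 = -16.50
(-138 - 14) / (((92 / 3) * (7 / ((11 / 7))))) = -1254 / 1127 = -1.11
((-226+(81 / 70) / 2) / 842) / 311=-31559 / 36660680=-0.00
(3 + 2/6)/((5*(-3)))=-0.22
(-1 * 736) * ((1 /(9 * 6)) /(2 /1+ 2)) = -92 /27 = -3.41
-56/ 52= -14/ 13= -1.08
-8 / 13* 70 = -560 / 13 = -43.08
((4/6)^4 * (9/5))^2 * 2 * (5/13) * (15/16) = 0.09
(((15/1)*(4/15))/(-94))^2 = 4/2209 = 0.00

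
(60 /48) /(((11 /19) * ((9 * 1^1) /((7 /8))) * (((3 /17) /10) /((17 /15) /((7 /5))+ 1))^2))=2207.09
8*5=40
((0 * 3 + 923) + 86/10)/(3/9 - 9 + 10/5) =-6987/50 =-139.74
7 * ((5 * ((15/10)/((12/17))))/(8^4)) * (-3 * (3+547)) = -490875/16384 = -29.96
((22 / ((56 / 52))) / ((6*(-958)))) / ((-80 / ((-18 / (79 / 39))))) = -16731 / 42381920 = -0.00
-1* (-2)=2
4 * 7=28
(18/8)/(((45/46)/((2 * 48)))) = 1104/5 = 220.80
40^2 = 1600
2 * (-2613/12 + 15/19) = -16489/38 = -433.92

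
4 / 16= 1 / 4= 0.25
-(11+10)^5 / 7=-583443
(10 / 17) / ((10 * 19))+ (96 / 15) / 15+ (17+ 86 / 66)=4991821 / 266475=18.73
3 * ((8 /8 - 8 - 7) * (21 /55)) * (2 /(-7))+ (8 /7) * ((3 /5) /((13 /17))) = 5484 /1001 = 5.48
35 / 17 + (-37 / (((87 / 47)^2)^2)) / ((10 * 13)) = 257599093201 / 126610371810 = 2.03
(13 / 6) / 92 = 13 / 552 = 0.02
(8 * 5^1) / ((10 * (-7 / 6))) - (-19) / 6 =-11 / 42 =-0.26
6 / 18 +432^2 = 559873 / 3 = 186624.33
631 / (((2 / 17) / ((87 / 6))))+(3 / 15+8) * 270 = 319939 / 4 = 79984.75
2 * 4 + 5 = 13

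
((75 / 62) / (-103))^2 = 5625 / 40780996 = 0.00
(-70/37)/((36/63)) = -245/74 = -3.31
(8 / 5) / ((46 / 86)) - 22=-2186 / 115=-19.01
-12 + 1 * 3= -9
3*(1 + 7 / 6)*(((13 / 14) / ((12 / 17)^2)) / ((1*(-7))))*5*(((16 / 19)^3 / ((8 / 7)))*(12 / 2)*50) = -1356.33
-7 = -7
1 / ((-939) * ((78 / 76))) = -38 / 36621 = -0.00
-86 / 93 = -0.92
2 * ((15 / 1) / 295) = 6 / 59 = 0.10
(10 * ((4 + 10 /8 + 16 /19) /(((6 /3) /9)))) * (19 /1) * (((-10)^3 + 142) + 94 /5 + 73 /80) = -279451521 /64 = -4366430.02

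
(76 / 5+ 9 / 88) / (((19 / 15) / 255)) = 5150745 / 1672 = 3080.59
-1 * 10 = -10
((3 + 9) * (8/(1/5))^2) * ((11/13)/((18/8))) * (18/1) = 1689600/13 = 129969.23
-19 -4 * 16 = -83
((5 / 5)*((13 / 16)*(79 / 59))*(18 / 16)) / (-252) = -1027 / 211456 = -0.00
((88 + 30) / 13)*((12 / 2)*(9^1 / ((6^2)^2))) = 59 / 156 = 0.38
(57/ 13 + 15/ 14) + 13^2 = 31751/ 182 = 174.46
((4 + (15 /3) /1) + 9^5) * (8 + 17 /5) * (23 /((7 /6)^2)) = 2787301368 /245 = 11376740.28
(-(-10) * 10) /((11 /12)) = 1200 /11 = 109.09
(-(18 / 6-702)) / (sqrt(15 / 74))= 233*sqrt(1110) / 5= 1552.56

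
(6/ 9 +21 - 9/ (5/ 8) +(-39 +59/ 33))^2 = 896.73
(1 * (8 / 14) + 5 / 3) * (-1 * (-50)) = 111.90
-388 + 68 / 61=-23600 / 61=-386.89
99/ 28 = 3.54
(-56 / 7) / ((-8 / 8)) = 8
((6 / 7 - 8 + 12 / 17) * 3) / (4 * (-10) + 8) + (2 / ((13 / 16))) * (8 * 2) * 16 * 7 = 109197913 / 24752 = 4411.68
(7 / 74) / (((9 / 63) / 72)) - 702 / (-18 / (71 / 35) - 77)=969174 / 17353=55.85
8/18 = 4/9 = 0.44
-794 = -794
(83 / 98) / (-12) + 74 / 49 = 1693 / 1176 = 1.44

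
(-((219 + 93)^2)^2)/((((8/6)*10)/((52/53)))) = -184779159552/265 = -697279847.37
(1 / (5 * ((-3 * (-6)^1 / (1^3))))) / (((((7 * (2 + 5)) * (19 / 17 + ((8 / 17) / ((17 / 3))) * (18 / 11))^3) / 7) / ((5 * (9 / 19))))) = 32127104339 / 16833197302250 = 0.00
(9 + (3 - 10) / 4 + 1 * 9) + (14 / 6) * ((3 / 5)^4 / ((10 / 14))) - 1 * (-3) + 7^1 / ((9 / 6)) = 912751 / 37500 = 24.34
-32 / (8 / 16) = -64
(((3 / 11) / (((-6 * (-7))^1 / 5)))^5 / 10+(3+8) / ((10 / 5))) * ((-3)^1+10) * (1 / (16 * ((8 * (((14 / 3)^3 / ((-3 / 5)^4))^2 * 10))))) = 4557155581832346441 / 93169502877079552000000000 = 0.00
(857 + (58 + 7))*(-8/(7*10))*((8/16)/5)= -1844/175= -10.54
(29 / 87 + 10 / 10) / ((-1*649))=-4 / 1947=-0.00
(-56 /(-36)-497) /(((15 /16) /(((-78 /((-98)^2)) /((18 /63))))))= 676 /45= 15.02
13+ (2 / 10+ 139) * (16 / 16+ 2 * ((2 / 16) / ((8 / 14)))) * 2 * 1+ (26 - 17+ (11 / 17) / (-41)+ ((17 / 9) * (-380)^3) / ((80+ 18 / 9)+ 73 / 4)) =-12998256594992 / 12577365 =-1033464.21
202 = 202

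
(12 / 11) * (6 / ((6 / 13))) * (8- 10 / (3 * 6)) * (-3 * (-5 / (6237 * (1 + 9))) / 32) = 871 / 1097712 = 0.00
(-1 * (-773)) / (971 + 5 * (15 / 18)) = 4638 / 5851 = 0.79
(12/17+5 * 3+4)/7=335/119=2.82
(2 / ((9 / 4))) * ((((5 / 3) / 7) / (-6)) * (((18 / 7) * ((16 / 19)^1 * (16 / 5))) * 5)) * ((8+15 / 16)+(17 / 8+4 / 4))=-123520 / 8379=-14.74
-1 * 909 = -909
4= 4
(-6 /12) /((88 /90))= -45 /88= -0.51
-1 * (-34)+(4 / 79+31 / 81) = 220339 / 6399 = 34.43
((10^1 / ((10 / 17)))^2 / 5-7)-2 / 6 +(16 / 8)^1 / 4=1529 / 30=50.97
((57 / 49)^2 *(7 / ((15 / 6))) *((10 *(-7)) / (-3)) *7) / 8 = 77.36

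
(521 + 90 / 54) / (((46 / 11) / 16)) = 137984 / 69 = 1999.77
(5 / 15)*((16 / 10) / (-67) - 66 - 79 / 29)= -222629 / 9715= -22.92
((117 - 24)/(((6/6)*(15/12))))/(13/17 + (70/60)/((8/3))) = 33728/545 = 61.89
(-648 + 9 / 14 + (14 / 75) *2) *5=-679333 / 210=-3234.92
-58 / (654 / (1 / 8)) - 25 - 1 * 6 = -81125 / 2616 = -31.01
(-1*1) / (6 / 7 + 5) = -7 / 41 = -0.17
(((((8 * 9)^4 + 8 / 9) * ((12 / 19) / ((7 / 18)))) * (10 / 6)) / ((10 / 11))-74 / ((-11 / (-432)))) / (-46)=-58529134432 / 33649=-1739401.90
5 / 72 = 0.07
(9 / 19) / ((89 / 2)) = 18 / 1691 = 0.01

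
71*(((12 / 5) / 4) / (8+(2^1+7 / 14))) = 142 / 35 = 4.06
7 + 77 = 84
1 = 1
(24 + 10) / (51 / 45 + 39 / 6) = 1020 / 229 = 4.45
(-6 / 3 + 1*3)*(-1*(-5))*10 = 50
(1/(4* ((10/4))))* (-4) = -2/5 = -0.40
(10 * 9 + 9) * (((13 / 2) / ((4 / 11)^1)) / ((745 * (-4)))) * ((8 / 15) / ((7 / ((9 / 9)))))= -4719 / 104300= -0.05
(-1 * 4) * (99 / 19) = -396 / 19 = -20.84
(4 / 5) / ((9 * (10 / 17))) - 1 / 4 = -89 / 900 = -0.10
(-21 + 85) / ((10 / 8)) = 256 / 5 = 51.20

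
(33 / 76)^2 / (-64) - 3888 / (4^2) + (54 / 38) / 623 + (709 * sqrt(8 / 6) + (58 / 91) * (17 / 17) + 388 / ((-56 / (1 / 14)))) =-5089667011509 / 20957361152 + 1418 * sqrt(3) / 3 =575.82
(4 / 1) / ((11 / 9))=3.27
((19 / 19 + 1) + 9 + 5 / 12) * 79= 10823 / 12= 901.92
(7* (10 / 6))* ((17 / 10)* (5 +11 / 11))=119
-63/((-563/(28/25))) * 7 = 0.88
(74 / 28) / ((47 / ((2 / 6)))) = 37 / 1974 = 0.02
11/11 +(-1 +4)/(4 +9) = 16/13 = 1.23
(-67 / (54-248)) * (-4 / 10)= -0.14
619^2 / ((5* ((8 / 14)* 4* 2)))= 2682127 / 160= 16763.29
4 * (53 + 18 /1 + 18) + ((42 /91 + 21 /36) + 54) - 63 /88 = 410.33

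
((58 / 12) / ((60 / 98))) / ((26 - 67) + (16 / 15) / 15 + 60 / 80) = -7105 / 36161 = -0.20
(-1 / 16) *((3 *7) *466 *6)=-14679 / 4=-3669.75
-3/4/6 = -1/8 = -0.12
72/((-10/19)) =-136.80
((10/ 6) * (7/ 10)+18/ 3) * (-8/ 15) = -172/ 45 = -3.82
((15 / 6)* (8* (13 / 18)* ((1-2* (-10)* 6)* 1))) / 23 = 15730 / 207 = 75.99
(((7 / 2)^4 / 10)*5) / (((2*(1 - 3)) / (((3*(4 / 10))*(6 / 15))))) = -7203 / 800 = -9.00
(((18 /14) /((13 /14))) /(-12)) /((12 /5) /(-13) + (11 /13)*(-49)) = 15 /5414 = 0.00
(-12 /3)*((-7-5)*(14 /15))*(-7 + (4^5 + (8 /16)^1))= 45584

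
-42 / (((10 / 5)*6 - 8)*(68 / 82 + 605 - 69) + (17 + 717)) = -287 / 19689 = -0.01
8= 8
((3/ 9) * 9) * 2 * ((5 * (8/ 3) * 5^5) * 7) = 1750000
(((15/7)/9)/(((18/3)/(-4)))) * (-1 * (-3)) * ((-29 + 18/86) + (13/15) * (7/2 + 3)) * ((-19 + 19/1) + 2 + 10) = 119492/903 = 132.33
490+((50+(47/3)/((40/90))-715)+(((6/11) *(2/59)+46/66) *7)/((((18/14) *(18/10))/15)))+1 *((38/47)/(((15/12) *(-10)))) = -26524416901/247074300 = -107.35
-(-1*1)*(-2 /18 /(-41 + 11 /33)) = 1 /366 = 0.00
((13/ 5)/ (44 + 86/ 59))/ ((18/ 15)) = 767/ 16092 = 0.05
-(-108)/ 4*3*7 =567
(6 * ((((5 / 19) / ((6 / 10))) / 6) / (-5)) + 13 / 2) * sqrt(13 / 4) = 731 * sqrt(13) / 228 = 11.56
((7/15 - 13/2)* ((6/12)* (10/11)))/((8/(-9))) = 543/176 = 3.09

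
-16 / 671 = -0.02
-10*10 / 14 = -50 / 7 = -7.14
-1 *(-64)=64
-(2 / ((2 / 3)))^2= -9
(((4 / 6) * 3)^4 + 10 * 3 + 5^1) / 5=51 / 5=10.20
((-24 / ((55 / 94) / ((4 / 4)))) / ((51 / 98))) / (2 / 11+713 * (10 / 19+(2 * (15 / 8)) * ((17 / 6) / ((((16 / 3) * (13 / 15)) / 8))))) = -41606656 / 7119495195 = -0.01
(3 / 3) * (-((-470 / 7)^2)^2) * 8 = -162588288.21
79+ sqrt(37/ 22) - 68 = sqrt(814)/ 22+ 11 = 12.30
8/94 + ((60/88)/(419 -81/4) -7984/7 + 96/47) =-1314286958/1154461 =-1138.44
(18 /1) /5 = 18 /5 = 3.60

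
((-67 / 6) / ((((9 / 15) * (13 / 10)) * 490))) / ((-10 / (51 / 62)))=1139 / 473928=0.00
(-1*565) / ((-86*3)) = 565 / 258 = 2.19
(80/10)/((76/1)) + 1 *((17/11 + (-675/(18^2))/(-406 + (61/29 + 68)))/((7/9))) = 2.10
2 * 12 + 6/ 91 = 24.07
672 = 672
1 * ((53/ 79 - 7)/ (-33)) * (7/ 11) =3500/ 28677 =0.12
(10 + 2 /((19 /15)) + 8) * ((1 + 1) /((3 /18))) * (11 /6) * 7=57288 /19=3015.16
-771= -771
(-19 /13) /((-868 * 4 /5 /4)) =95 /11284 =0.01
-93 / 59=-1.58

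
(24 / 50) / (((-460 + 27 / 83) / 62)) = -0.06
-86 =-86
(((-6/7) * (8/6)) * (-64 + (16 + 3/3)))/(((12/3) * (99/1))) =94/693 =0.14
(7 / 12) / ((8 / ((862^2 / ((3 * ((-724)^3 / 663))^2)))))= 63509271007 / 3456548371865370624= 0.00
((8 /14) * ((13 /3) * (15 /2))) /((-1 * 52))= -5 /14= -0.36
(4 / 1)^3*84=5376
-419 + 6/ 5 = -2089/ 5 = -417.80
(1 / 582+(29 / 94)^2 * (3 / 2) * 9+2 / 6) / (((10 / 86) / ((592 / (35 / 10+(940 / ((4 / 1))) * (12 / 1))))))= 17672312516 / 6049998155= 2.92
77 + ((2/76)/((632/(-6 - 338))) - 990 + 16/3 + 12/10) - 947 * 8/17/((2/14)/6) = -15022106023/765510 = -19623.66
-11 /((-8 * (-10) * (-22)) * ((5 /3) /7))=21 /800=0.03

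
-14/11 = -1.27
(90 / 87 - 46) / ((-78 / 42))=9128 / 377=24.21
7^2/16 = 49/16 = 3.06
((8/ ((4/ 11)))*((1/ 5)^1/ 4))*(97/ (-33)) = -97/ 30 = -3.23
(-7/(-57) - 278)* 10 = -158390/57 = -2778.77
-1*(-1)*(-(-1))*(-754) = -754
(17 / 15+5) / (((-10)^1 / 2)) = -92 / 75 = -1.23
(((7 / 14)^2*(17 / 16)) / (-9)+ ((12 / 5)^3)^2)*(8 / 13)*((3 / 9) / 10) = 3.92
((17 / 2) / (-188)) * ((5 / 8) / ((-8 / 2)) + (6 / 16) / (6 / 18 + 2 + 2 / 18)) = 0.00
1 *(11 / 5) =11 / 5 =2.20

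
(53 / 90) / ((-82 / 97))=-5141 / 7380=-0.70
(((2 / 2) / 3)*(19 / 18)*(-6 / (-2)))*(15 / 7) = 2.26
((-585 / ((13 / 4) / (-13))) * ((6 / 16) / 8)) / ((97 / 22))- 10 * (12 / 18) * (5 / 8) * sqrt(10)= 19305 / 776- 25 * sqrt(10) / 6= 11.70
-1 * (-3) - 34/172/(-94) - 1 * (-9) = 97025/8084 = 12.00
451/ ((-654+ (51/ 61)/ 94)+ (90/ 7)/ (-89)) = -1611099182/ 2336756715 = -0.69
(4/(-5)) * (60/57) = -0.84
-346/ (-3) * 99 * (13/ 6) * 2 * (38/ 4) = 470041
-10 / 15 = -2 / 3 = -0.67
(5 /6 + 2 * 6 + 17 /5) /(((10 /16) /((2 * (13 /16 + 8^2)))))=3366.79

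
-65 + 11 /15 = -964 /15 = -64.27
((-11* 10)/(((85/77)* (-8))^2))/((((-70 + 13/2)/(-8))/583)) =-38022677/367030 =-103.60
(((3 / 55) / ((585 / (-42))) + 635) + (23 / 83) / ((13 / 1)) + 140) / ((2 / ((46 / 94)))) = 2644620937 / 13946075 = 189.63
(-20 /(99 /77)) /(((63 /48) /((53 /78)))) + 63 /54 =-14503 /2106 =-6.89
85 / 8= 10.62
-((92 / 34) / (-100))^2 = -529 / 722500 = -0.00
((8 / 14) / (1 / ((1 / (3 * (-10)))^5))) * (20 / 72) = -1 / 153090000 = -0.00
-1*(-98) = 98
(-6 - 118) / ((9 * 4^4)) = -31 / 576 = -0.05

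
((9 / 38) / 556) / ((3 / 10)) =15 / 10564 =0.00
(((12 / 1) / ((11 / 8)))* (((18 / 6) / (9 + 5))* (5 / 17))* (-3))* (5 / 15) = -720 / 1309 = -0.55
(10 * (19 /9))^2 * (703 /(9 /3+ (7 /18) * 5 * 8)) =25378300 /1503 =16885.10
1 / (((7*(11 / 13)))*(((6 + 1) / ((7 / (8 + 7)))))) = 13 / 1155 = 0.01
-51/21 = -17/7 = -2.43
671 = 671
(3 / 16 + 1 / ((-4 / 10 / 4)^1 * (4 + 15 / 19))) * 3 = -8301 / 1456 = -5.70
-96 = -96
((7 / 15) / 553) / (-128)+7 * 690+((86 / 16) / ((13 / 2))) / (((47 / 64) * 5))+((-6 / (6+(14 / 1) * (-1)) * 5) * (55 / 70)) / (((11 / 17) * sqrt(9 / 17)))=85 * sqrt(17) / 56+447648268957 / 92676480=4836.48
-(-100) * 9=900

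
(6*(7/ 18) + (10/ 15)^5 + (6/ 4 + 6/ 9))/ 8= 0.58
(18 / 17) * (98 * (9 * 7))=111132 / 17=6537.18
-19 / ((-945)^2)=-19 / 893025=-0.00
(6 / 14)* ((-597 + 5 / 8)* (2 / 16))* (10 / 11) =-29.04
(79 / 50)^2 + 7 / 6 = 27473 / 7500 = 3.66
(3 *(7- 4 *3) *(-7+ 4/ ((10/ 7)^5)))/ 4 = 474579/ 20000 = 23.73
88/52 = 22/13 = 1.69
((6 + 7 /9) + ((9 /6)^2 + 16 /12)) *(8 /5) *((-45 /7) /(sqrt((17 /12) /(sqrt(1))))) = -1492 *sqrt(51) /119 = -89.54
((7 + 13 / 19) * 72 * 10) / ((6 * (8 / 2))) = 4380 / 19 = 230.53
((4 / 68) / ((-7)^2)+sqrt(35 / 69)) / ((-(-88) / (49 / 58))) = 1 / 86768+49 * sqrt(2415) / 352176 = 0.01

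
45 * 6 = 270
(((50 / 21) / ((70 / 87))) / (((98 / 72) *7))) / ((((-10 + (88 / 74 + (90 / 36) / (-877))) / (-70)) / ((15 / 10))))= 3.70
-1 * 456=-456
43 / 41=1.05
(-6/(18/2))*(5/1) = -10/3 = -3.33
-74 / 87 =-0.85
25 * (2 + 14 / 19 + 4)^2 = 409600 / 361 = 1134.63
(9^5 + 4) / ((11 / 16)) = 944848 / 11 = 85895.27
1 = 1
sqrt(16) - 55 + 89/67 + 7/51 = -169259/3417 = -49.53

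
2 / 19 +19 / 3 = 367 / 57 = 6.44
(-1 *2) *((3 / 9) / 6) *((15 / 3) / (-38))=5 / 342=0.01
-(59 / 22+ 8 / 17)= -1179 / 374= -3.15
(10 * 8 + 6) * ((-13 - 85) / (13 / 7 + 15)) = -29498 / 59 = -499.97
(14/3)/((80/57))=3.32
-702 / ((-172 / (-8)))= -1404 / 43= -32.65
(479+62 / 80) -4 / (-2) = 481.78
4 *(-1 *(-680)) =2720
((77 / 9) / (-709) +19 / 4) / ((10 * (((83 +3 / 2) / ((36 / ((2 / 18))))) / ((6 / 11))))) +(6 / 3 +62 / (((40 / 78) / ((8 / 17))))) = 59.89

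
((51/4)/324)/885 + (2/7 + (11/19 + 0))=43969061/50848560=0.86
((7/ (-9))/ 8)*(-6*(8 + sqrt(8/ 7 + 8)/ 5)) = 2*sqrt(7)/ 15 + 14/ 3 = 5.02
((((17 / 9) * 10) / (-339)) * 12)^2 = 462400 / 1034289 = 0.45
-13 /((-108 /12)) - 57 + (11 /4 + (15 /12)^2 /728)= -5535487 /104832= -52.80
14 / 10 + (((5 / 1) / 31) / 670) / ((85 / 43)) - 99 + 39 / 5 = -31707439 / 353090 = -89.80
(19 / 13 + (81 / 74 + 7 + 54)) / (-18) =-61141 / 17316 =-3.53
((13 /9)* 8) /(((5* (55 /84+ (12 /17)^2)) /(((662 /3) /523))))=557118016 /658768185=0.85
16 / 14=8 / 7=1.14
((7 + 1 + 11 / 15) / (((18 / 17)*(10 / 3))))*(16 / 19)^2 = 142528 / 81225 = 1.75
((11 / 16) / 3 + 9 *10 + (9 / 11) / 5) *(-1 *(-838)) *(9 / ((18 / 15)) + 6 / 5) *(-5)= -2899678187 / 880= -3295088.85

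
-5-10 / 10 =-6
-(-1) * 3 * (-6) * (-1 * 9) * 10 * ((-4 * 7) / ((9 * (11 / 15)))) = -75600 / 11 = -6872.73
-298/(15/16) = -4768/15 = -317.87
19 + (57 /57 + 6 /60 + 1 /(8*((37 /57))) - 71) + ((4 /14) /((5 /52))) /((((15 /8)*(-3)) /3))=-8126207 /155400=-52.29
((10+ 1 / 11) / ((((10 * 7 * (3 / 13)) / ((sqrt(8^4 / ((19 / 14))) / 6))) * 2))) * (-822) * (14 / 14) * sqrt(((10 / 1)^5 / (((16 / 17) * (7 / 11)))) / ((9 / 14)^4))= -295218560 * sqrt(17765) / 16929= -2324314.86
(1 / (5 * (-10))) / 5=-1 / 250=-0.00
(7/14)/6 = 1/12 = 0.08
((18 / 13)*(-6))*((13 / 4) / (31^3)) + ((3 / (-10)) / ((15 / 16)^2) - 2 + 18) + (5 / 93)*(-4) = 57506709 / 3723875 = 15.44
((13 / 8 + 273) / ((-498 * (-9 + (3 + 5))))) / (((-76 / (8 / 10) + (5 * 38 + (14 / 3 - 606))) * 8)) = -2197 / 16137856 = -0.00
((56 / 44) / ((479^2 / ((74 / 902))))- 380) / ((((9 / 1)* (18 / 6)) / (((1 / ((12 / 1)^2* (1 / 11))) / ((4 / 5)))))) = -1081343959655 / 804644080416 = -1.34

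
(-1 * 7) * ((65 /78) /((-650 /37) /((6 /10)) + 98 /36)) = 3885 /17687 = 0.22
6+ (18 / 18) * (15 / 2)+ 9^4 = 13149 / 2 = 6574.50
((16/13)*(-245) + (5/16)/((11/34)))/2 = -343855/2288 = -150.29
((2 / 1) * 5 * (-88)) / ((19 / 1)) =-880 / 19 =-46.32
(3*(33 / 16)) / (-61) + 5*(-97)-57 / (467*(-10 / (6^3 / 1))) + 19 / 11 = -480.74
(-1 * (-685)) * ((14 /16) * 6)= 14385 /4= 3596.25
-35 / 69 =-0.51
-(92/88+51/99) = -103/66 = -1.56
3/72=1/24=0.04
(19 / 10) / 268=19 / 2680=0.01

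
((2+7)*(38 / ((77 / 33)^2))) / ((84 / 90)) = 67.30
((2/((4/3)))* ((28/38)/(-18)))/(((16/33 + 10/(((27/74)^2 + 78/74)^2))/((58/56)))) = -408542343/48694250624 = -0.01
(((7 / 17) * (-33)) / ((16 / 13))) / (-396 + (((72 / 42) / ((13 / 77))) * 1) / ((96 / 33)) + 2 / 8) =39039 / 1387030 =0.03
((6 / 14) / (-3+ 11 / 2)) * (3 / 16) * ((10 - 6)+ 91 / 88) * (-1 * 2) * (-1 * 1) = 3987 / 12320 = 0.32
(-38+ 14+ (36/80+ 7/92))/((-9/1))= 5399/2070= 2.61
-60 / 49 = -1.22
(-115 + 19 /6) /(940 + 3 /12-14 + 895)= -1342 /21855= -0.06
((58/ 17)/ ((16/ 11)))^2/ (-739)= -101761/ 13668544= -0.01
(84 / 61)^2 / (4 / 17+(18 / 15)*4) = 149940 / 398147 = 0.38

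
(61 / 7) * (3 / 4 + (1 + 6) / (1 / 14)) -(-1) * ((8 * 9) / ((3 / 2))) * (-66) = -64609 / 28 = -2307.46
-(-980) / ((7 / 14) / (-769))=-1507240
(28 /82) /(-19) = -14 /779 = -0.02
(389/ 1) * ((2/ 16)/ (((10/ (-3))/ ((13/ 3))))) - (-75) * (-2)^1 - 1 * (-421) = 16623/ 80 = 207.79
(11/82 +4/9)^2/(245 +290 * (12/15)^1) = 182329/259795188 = 0.00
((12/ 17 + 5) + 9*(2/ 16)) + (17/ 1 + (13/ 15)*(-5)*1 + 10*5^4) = 2557955/ 408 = 6269.50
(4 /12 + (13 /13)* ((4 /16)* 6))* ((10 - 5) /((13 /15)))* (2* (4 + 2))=126.92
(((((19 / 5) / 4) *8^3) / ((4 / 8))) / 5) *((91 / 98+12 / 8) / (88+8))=2584 / 525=4.92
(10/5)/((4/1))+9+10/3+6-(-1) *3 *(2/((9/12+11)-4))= 3647/186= 19.61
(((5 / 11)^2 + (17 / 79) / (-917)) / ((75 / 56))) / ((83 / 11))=0.02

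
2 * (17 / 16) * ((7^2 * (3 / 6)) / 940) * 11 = 9163 / 15040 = 0.61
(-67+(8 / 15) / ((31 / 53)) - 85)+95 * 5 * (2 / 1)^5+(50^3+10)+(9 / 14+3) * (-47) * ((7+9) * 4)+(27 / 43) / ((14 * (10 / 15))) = 72278634121 / 559860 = 129101.26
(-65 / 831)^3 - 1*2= -1147987007 / 573856191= -2.00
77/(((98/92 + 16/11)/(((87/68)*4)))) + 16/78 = 44123822/281775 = 156.59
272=272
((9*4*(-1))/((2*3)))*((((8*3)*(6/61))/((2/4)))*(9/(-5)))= 15552/305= 50.99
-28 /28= -1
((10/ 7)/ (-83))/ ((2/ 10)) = -0.09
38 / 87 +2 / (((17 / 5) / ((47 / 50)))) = 7319 / 7395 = 0.99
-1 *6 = -6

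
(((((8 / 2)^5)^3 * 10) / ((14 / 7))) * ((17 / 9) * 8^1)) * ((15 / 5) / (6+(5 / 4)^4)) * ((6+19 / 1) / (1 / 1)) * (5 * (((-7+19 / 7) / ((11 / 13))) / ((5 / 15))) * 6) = -54673215691161600000 / 166397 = -328570921898601.54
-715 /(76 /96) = -17160 /19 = -903.16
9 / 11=0.82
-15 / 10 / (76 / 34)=-51 / 76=-0.67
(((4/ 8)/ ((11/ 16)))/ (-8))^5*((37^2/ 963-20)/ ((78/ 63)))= 125237/ 1344131646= 0.00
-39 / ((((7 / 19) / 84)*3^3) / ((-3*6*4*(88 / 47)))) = 2086656 / 47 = 44396.94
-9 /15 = -3 /5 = -0.60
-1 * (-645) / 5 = 129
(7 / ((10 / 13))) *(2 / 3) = 91 / 15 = 6.07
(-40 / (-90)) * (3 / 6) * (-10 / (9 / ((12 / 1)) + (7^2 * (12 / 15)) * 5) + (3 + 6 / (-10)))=18488 / 35415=0.52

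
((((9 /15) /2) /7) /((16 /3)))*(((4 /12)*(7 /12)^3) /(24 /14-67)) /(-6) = 343 /252702720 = 0.00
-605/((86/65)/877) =-34488025/86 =-401023.55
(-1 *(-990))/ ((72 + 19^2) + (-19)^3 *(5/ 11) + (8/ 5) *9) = -9075/ 24478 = -0.37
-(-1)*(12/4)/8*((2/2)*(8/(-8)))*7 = -21/8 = -2.62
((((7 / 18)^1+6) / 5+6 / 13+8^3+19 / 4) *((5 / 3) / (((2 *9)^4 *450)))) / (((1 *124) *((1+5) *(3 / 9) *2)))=242653 / 6579324610560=0.00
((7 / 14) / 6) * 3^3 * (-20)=-45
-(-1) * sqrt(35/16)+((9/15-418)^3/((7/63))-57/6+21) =-163621302179/250+sqrt(35)/4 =-654485207.24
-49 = -49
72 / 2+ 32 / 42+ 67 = 2179 / 21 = 103.76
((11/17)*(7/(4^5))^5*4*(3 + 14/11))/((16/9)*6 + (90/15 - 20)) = -2369787/47850746040811520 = -0.00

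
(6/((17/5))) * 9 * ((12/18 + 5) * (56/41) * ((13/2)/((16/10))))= 499.39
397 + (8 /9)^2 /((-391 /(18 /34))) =23749667 /59823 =397.00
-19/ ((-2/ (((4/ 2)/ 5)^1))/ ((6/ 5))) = 4.56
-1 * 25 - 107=-132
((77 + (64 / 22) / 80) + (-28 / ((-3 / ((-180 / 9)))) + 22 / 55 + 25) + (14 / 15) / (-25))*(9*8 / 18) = -463472 / 1375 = -337.07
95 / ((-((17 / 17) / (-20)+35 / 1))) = -1900 / 699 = -2.72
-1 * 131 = -131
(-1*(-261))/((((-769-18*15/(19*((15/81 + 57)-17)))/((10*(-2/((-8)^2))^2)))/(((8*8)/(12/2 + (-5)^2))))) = -34713/5075272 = -0.01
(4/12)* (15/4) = 5/4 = 1.25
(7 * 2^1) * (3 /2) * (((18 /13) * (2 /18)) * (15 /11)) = 630 /143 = 4.41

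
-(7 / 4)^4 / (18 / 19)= -45619 / 4608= -9.90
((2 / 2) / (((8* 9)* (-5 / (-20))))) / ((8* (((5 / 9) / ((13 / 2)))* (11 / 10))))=13 / 176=0.07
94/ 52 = 47/ 26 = 1.81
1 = 1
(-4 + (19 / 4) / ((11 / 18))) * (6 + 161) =13861 / 22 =630.05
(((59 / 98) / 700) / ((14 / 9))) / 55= 531 / 52822000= 0.00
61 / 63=0.97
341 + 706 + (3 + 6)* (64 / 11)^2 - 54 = 157017 / 121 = 1297.66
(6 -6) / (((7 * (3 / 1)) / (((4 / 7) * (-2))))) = 0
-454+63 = -391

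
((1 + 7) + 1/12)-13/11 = 911/132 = 6.90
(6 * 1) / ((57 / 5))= 10 / 19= 0.53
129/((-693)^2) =43/160083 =0.00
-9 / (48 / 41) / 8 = -123 / 128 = -0.96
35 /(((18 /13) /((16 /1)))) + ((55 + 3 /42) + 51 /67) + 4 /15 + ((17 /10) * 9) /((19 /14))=378392851 /801990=471.82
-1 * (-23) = 23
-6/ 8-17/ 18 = -1.69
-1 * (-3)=3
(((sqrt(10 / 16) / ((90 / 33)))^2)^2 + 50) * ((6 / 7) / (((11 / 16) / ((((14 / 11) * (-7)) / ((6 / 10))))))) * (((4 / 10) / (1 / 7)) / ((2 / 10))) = -5081037409 / 392040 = -12960.51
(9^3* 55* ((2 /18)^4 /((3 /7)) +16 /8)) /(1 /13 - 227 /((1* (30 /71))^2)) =-255924500 /4056843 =-63.08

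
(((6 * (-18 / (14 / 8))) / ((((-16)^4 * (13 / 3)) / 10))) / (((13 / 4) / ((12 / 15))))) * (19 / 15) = -513 / 757120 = -0.00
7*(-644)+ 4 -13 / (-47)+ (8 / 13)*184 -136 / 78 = -8050969 / 1833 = -4392.24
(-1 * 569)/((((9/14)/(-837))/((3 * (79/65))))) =175578606/65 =2701209.32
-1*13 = -13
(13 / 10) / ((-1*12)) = -13 / 120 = -0.11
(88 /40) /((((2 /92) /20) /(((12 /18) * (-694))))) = -2809312 /3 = -936437.33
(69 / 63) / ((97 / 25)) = 575 / 2037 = 0.28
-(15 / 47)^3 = -3375 / 103823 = -0.03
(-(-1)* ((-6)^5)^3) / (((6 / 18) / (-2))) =2821109907456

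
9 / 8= 1.12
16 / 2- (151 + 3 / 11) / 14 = -216 / 77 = -2.81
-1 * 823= -823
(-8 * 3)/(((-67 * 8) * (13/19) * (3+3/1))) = 19/1742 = 0.01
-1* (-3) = 3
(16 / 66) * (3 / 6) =4 / 33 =0.12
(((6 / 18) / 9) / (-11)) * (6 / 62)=-1 / 3069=-0.00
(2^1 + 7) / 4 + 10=49 / 4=12.25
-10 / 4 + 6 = 7 / 2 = 3.50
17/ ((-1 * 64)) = -17/ 64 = -0.27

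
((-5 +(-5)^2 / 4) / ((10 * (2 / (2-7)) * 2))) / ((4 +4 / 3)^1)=-15 / 512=-0.03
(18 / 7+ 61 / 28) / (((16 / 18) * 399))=3 / 224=0.01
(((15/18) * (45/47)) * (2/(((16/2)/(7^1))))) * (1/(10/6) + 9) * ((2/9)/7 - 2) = -1240/47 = -26.38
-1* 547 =-547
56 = 56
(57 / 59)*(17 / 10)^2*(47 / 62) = 774231 / 365800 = 2.12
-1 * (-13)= 13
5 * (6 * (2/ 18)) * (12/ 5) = 8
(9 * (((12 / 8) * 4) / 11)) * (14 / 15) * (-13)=-3276 / 55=-59.56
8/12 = 2/3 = 0.67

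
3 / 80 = 0.04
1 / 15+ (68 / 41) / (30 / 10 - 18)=-9 / 205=-0.04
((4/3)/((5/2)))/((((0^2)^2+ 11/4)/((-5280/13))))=-1024/13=-78.77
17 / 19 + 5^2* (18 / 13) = 8771 / 247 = 35.51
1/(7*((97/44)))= 44/679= 0.06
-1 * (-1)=1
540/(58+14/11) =1485/163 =9.11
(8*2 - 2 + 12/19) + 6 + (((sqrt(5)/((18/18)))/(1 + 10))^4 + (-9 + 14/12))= 21364069/1669074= 12.80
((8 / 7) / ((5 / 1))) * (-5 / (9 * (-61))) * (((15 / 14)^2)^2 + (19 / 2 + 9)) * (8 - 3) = 0.21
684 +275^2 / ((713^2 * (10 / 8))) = 347784896 / 508369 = 684.12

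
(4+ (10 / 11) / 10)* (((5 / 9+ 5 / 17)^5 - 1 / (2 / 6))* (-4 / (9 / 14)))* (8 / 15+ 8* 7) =10181147399706752 / 2766757487769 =3679.81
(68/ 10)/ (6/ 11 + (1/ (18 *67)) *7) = 451044/ 36565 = 12.34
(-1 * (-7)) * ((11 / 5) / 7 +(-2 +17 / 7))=26 / 5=5.20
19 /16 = 1.19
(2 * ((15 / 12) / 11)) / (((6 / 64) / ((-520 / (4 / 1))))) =-10400 / 33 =-315.15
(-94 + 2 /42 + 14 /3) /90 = -125 /126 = -0.99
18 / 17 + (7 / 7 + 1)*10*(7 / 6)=1244 / 51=24.39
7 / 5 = 1.40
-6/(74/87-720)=261/31283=0.01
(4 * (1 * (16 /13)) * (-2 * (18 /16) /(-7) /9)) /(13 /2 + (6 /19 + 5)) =608 /40859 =0.01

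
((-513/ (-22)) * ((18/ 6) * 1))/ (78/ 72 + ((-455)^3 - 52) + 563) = -9234/ 12433853905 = -0.00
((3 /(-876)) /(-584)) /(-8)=-0.00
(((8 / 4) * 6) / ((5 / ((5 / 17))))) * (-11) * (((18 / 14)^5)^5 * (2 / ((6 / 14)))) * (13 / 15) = -273758432639826453851054952 / 16284404667348145224085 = -16811.08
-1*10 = -10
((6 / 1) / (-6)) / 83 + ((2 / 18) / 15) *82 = 6671 / 11205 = 0.60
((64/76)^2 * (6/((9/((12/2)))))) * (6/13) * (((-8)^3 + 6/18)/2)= -1571840/4693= -334.93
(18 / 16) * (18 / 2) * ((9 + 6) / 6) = 405 / 16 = 25.31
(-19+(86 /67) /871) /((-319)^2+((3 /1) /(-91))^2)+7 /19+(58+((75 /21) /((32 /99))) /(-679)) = 318941197056121635207 /5465817901532648800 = 58.35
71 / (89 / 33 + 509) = 2343 / 16886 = 0.14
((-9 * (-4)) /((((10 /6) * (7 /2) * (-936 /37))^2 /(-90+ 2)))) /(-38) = 15059 /3933475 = 0.00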